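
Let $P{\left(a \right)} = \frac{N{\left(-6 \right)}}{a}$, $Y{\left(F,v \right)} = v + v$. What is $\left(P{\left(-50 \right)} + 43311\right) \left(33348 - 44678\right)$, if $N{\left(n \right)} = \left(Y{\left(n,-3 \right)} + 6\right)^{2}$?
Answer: $-490713630$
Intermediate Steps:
$Y{\left(F,v \right)} = 2 v$
$N{\left(n \right)} = 0$ ($N{\left(n \right)} = \left(2 \left(-3\right) + 6\right)^{2} = \left(-6 + 6\right)^{2} = 0^{2} = 0$)
$P{\left(a \right)} = 0$ ($P{\left(a \right)} = \frac{0}{a} = 0$)
$\left(P{\left(-50 \right)} + 43311\right) \left(33348 - 44678\right) = \left(0 + 43311\right) \left(33348 - 44678\right) = 43311 \left(-11330\right) = -490713630$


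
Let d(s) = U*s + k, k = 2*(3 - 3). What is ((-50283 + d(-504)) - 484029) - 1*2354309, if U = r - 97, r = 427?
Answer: -3054941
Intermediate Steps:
k = 0 (k = 2*0 = 0)
U = 330 (U = 427 - 97 = 330)
d(s) = 330*s (d(s) = 330*s + 0 = 330*s)
((-50283 + d(-504)) - 484029) - 1*2354309 = ((-50283 + 330*(-504)) - 484029) - 1*2354309 = ((-50283 - 166320) - 484029) - 2354309 = (-216603 - 484029) - 2354309 = -700632 - 2354309 = -3054941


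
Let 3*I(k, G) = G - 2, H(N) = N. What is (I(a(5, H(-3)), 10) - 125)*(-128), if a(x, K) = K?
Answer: 46976/3 ≈ 15659.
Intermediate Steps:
I(k, G) = -⅔ + G/3 (I(k, G) = (G - 2)/3 = (-2 + G)/3 = -⅔ + G/3)
(I(a(5, H(-3)), 10) - 125)*(-128) = ((-⅔ + (⅓)*10) - 125)*(-128) = ((-⅔ + 10/3) - 125)*(-128) = (8/3 - 125)*(-128) = -367/3*(-128) = 46976/3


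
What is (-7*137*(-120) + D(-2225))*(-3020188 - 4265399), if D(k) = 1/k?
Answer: -1865496400825413/2225 ≈ -8.3843e+11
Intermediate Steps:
(-7*137*(-120) + D(-2225))*(-3020188 - 4265399) = (-7*137*(-120) + 1/(-2225))*(-3020188 - 4265399) = (-959*(-120) - 1/2225)*(-7285587) = (115080 - 1/2225)*(-7285587) = (256052999/2225)*(-7285587) = -1865496400825413/2225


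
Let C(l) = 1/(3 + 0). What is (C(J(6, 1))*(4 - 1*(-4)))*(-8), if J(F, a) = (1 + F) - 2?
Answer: -64/3 ≈ -21.333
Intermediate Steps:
J(F, a) = -1 + F
C(l) = ⅓ (C(l) = 1/3 = ⅓)
(C(J(6, 1))*(4 - 1*(-4)))*(-8) = ((4 - 1*(-4))/3)*(-8) = ((4 + 4)/3)*(-8) = ((⅓)*8)*(-8) = (8/3)*(-8) = -64/3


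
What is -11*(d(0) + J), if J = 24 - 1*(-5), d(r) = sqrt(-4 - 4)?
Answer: -319 - 22*I*sqrt(2) ≈ -319.0 - 31.113*I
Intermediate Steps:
d(r) = 2*I*sqrt(2) (d(r) = sqrt(-8) = 2*I*sqrt(2))
J = 29 (J = 24 + 5 = 29)
-11*(d(0) + J) = -11*(2*I*sqrt(2) + 29) = -11*(29 + 2*I*sqrt(2)) = -319 - 22*I*sqrt(2)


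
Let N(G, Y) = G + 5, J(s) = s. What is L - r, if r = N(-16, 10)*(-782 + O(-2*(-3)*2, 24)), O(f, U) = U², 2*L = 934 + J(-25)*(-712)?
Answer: 7101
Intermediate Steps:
N(G, Y) = 5 + G
L = 9367 (L = (934 - 25*(-712))/2 = (934 + 17800)/2 = (½)*18734 = 9367)
r = 2266 (r = (5 - 16)*(-782 + 24²) = -11*(-782 + 576) = -11*(-206) = 2266)
L - r = 9367 - 1*2266 = 9367 - 2266 = 7101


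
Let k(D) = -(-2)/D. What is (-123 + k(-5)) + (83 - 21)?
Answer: -307/5 ≈ -61.400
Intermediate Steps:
k(D) = 2/D
(-123 + k(-5)) + (83 - 21) = (-123 + 2/(-5)) + (83 - 21) = (-123 + 2*(-⅕)) + 62 = (-123 - ⅖) + 62 = -617/5 + 62 = -307/5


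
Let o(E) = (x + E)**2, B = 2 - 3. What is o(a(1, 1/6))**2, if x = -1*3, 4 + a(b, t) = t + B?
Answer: 4879681/1296 ≈ 3765.2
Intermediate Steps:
B = -1
a(b, t) = -5 + t (a(b, t) = -4 + (t - 1) = -4 + (-1 + t) = -5 + t)
x = -3
o(E) = (-3 + E)**2
o(a(1, 1/6))**2 = ((-3 + (-5 + 1/6))**2)**2 = ((-3 - 29/6)**2)**2 = ((-47/6)**2)**2 = (2209/36)**2 = 4879681/1296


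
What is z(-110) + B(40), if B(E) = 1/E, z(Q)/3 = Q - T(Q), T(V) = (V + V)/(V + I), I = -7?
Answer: -523561/1560 ≈ -335.62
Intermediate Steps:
T(V) = 2*V/(-7 + V) (T(V) = (V + V)/(V - 7) = (2*V)/(-7 + V) = 2*V/(-7 + V))
z(Q) = 3*Q - 6*Q/(-7 + Q) (z(Q) = 3*(Q - 2*Q/(-7 + Q)) = 3*Q - 6*Q/(-7 + Q))
z(-110) + B(40) = 3*(-110)*(-9 - 110)/(-7 - 110) + 1/40 = 3*(-110)*(-119)/(-117) + 1/40 = 3*(-110)*(-1/117)*(-119) + 1/40 = -13090/39 + 1/40 = -523561/1560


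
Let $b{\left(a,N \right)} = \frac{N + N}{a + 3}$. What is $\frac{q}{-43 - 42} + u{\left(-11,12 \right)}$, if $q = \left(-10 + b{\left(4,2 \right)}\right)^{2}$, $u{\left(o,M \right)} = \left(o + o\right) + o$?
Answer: $- \frac{141801}{4165} \approx -34.046$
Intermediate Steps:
$u{\left(o,M \right)} = 3 o$ ($u{\left(o,M \right)} = 2 o + o = 3 o$)
$b{\left(a,N \right)} = \frac{2 N}{3 + a}$
$q = \frac{4356}{49}$ ($q = \left(-10 + 2 \cdot 2 \frac{1}{3 + 4}\right)^{2} = \left(-10 + 2 \cdot 2 \cdot \frac{1}{7}\right)^{2} = \left(-10 + \frac{4}{7}\right)^{2} = \left(- \frac{66}{7}\right)^{2} = \frac{4356}{49} \approx 88.898$)
$\frac{q}{-43 - 42} + u{\left(-11,12 \right)} = \frac{4356}{49 \left(-43 - 42\right)} + 3 \left(-11\right) = \frac{4356}{49 \left(-43 - 42\right)} - 33 = \frac{4356}{49 \left(-85\right)} - 33 = \frac{4356}{49} \left(- \frac{1}{85}\right) - 33 = - \frac{4356}{4165} - 33 = - \frac{141801}{4165}$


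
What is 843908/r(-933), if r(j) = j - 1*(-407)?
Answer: -421954/263 ≈ -1604.4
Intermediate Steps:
r(j) = 407 + j (r(j) = j + 407 = 407 + j)
843908/r(-933) = 843908/(407 - 933) = 843908/(-526) = 843908*(-1/526) = -421954/263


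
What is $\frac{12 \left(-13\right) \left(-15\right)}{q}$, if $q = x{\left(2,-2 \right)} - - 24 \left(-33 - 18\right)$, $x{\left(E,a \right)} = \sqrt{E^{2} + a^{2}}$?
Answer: $- \frac{358020}{187271} - \frac{585 \sqrt{2}}{187271} \approx -1.9162$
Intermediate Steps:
$q = -1224 + 2 \sqrt{2}$ ($q = \sqrt{2^{2} + \left(-2\right)^{2}} - - 24 \left(-33 - 18\right) = \sqrt{4 + 4} - - 24 \left(-33 - 18\right) = \sqrt{8} - - 24 \left(-33 - 18\right) = 2 \sqrt{2} - \left(-24\right) \left(-51\right) = 2 \sqrt{2} - 1224 = -1224 + 2 \sqrt{2} \approx -1221.2$)
$\frac{12 \left(-13\right) \left(-15\right)}{q} = \frac{12 \left(-13\right) \left(-15\right)}{-1224 + 2 \sqrt{2}} = \frac{\left(-156\right) \left(-15\right)}{-1224 + 2 \sqrt{2}} = \frac{2340}{-1224 + 2 \sqrt{2}}$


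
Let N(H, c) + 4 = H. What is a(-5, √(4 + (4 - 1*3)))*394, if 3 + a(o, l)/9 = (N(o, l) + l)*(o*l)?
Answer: -99288 + 159570*√5 ≈ 2.5752e+5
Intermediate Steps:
N(H, c) = -4 + H
a(o, l) = -27 + 9*l*o*(-4 + l + o) (a(o, l) = -27 + 9*(((-4 + o) + l)*(o*l)) = -27 + 9*((-4 + l + o)*(l*o)) = -27 + 9*(l*o*(-4 + l + o)) = -27 + 9*l*o*(-4 + l + o))
a(-5, √(4 + (4 - 1*3)))*394 = (-27 + 9*(-5)*(√(4 + (4 - 1*3)))² + 9*√(4 + (4 - 1*3))*(-5)*(-4 - 5))*394 = (-27 + 9*(-5)*(√(4 + (4 - 3)))² + 9*√(4 + (4 - 3))*(-5)*(-9))*394 = (-27 + 9*(-5)*(√(4 + 1))² + 9*√(4 + 1)*(-5)*(-9))*394 = (-27 + 9*(-5)*(√5)² + 9*√5*(-5)*(-9))*394 = (-27 + 9*(-5)*5 + 405*√5)*394 = (-27 - 225 + 405*√5)*394 = (-252 + 405*√5)*394 = -99288 + 159570*√5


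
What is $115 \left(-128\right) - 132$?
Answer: $-14852$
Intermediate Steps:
$115 \left(-128\right) - 132 = -14720 - 132 = -14852$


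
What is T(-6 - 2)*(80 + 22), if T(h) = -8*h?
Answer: 6528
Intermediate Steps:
T(-6 - 2)*(80 + 22) = (-8*(-6 - 2))*(80 + 22) = -8*(-8)*102 = 64*102 = 6528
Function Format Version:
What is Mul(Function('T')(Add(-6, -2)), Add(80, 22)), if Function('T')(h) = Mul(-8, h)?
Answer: 6528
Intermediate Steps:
Mul(Function('T')(Add(-6, -2)), Add(80, 22)) = Mul(Mul(-8, Add(-6, -2)), Add(80, 22)) = Mul(Mul(-8, -8), 102) = Mul(64, 102) = 6528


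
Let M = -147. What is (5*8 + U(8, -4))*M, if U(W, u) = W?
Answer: -7056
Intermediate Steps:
(5*8 + U(8, -4))*M = (5*8 + 8)*(-147) = (40 + 8)*(-147) = 48*(-147) = -7056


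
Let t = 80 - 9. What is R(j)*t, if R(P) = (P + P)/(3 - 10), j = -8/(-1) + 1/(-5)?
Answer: -5538/35 ≈ -158.23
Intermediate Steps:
t = 71
j = 39/5 (j = -8*(-1) + 1*(-⅕) = 8 - ⅕ = 39/5 ≈ 7.8000)
R(P) = -2*P/7 (R(P) = (2*P)/(-7) = (2*P)*(-⅐) = -2*P/7)
R(j)*t = -2/7*39/5*71 = -78/35*71 = -5538/35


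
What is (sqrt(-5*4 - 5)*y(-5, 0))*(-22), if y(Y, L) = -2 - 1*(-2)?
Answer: 0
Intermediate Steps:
y(Y, L) = 0 (y(Y, L) = -2 + 2 = 0)
(sqrt(-5*4 - 5)*y(-5, 0))*(-22) = (sqrt(-5*4 - 5)*0)*(-22) = (sqrt(-20 - 5)*0)*(-22) = (sqrt(-25)*0)*(-22) = ((5*I)*0)*(-22) = 0*(-22) = 0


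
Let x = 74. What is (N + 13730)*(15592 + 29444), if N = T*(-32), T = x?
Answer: 511699032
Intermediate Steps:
T = 74
N = -2368 (N = 74*(-32) = -2368)
(N + 13730)*(15592 + 29444) = (-2368 + 13730)*(15592 + 29444) = 11362*45036 = 511699032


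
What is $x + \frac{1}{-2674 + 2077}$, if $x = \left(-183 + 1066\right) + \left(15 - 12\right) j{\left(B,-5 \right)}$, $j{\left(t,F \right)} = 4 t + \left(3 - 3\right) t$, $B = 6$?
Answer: $\frac{570134}{597} \approx 955.0$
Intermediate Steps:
$j{\left(t,F \right)} = 4 t$ ($j{\left(t,F \right)} = 4 t + \left(3 - 3\right) t = 4 t + 0 t = 4 t + 0 = 4 t$)
$x = 955$ ($x = \left(-183 + 1066\right) + \left(15 - 12\right) 4 \cdot 6 = 883 + 3 \cdot 24 = 883 + 72 = 955$)
$x + \frac{1}{-2674 + 2077} = 955 + \frac{1}{-2674 + 2077} = 955 + \frac{1}{-597} = 955 - \frac{1}{597} = \frac{570134}{597}$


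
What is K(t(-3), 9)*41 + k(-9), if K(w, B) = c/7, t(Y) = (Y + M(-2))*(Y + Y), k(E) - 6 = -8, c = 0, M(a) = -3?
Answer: -2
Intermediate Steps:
k(E) = -2 (k(E) = 6 - 8 = -2)
t(Y) = 2*Y*(-3 + Y) (t(Y) = (Y - 3)*(Y + Y) = (-3 + Y)*(2*Y) = 2*Y*(-3 + Y))
K(w, B) = 0 (K(w, B) = 0/7 = 0*(⅐) = 0)
K(t(-3), 9)*41 + k(-9) = 0*41 - 2 = 0 - 2 = -2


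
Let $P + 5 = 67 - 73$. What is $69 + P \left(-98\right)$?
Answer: $1147$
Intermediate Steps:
$P = -11$ ($P = -5 + \left(67 - 73\right) = -5 - 6 = -11$)
$69 + P \left(-98\right) = 69 - -1078 = 69 + 1078 = 1147$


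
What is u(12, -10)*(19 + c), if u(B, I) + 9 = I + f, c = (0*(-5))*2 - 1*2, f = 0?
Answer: -323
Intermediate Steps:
c = -2 (c = 0*2 - 2 = 0 - 2 = -2)
u(B, I) = -9 + I (u(B, I) = -9 + (I + 0) = -9 + I)
u(12, -10)*(19 + c) = (-9 - 10)*(19 - 2) = -19*17 = -323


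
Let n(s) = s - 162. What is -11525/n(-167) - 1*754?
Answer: -236541/329 ≈ -718.97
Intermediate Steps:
n(s) = -162 + s
-11525/n(-167) - 1*754 = -11525/(-162 - 167) - 1*754 = -11525/(-329) - 754 = -11525*(-1/329) - 754 = 11525/329 - 754 = -236541/329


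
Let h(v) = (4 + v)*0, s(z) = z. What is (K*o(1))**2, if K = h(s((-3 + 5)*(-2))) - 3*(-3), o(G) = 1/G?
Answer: 81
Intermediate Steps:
o(G) = 1/G
h(v) = 0
K = 9 (K = 0 - 3*(-3) = 0 + 9 = 9)
(K*o(1))**2 = (9/1)**2 = (9*1)**2 = 9**2 = 81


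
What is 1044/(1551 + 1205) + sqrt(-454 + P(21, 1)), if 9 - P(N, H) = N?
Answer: 261/689 + I*sqrt(466) ≈ 0.37881 + 21.587*I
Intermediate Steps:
P(N, H) = 9 - N
1044/(1551 + 1205) + sqrt(-454 + P(21, 1)) = 1044/(1551 + 1205) + sqrt(-454 + (9 - 1*21)) = 1044/2756 + sqrt(-454 + (9 - 21)) = 1044*(1/2756) + sqrt(-454 - 12) = 261/689 + sqrt(-466) = 261/689 + I*sqrt(466)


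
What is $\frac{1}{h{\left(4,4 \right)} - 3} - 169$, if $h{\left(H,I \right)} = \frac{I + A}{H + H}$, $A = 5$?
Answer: $- \frac{2543}{15} \approx -169.53$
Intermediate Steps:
$h{\left(H,I \right)} = \frac{5 + I}{2 H}$ ($h{\left(H,I \right)} = \frac{I + 5}{H + H} = \frac{5 + I}{2 H}$)
$\frac{1}{h{\left(4,4 \right)} - 3} - 169 = \frac{1}{\frac{5 + 4}{2 \cdot 4} - 3} - 169 = \frac{1}{\frac{1}{2} \cdot \frac{1}{4} \cdot 9 - 3} - 169 = \frac{1}{\frac{9}{8} - 3} - 169 = \frac{1}{- \frac{15}{8}} - 169 = - \frac{8}{15} - 169 = - \frac{2543}{15}$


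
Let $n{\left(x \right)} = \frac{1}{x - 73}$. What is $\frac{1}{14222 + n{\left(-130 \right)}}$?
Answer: $\frac{203}{2887065} \approx 7.0314 \cdot 10^{-5}$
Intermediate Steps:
$n{\left(x \right)} = \frac{1}{-73 + x}$
$\frac{1}{14222 + n{\left(-130 \right)}} = \frac{1}{14222 + \frac{1}{-73 - 130}} = \frac{1}{14222 + \frac{1}{-203}} = \frac{1}{14222 - \frac{1}{203}} = \frac{1}{\frac{2887065}{203}} = \frac{203}{2887065}$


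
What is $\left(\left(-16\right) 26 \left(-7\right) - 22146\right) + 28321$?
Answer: $9087$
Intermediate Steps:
$\left(\left(-16\right) 26 \left(-7\right) - 22146\right) + 28321 = \left(\left(-416\right) \left(-7\right) - 22146\right) + 28321 = \left(2912 - 22146\right) + 28321 = -19234 + 28321 = 9087$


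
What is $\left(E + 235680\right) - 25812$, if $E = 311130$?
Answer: $520998$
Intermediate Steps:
$\left(E + 235680\right) - 25812 = \left(311130 + 235680\right) - 25812 = 546810 - 25812 = 520998$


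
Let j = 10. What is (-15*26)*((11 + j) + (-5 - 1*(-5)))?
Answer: -8190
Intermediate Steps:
(-15*26)*((11 + j) + (-5 - 1*(-5))) = (-15*26)*((11 + 10) + (-5 - 1*(-5))) = -390*(21 + (-5 + 5)) = -390*(21 + 0) = -390*21 = -8190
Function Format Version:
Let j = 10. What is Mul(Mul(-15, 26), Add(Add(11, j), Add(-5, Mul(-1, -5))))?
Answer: -8190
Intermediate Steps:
Mul(Mul(-15, 26), Add(Add(11, j), Add(-5, Mul(-1, -5)))) = Mul(Mul(-15, 26), Add(Add(11, 10), Add(-5, Mul(-1, -5)))) = Mul(-390, Add(21, Add(-5, 5))) = Mul(-390, Add(21, 0)) = Mul(-390, 21) = -8190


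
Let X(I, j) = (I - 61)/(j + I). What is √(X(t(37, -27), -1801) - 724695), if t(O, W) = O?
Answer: I*√319590489/21 ≈ 851.29*I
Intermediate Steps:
X(I, j) = (-61 + I)/(I + j)
√(X(t(37, -27), -1801) - 724695) = √((-61 + 37)/(37 - 1801) - 724695) = √(-24/(-1764) - 724695) = √(-1/1764*(-24) - 724695) = √(2/147 - 724695) = √(-106530163/147) = I*√319590489/21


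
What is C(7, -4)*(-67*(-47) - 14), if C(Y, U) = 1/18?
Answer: 1045/6 ≈ 174.17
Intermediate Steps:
C(Y, U) = 1/18
C(7, -4)*(-67*(-47) - 14) = (-67*(-47) - 14)/18 = (3149 - 14)/18 = (1/18)*3135 = 1045/6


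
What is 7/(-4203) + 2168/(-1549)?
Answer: -9122947/6510447 ≈ -1.4013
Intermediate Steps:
7/(-4203) + 2168/(-1549) = 7*(-1/4203) + 2168*(-1/1549) = -7/4203 - 2168/1549 = -9122947/6510447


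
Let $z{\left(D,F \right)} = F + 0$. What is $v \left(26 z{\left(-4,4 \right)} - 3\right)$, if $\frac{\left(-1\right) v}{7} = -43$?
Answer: $30401$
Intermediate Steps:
$v = 301$ ($v = \left(-7\right) \left(-43\right) = 301$)
$z{\left(D,F \right)} = F$
$v \left(26 z{\left(-4,4 \right)} - 3\right) = 301 \left(26 \cdot 4 - 3\right) = 301 \left(104 - 3\right) = 301 \cdot 101 = 30401$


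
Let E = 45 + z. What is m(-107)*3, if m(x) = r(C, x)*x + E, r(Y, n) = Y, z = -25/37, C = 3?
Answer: -30711/37 ≈ -830.03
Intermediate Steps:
z = -25/37 (z = -25*1/37 = -25/37 ≈ -0.67568)
E = 1640/37 (E = 45 - 25/37 = 1640/37 ≈ 44.324)
m(x) = 1640/37 + 3*x (m(x) = 3*x + 1640/37 = 1640/37 + 3*x)
m(-107)*3 = (1640/37 + 3*(-107))*3 = (1640/37 - 321)*3 = -10237/37*3 = -30711/37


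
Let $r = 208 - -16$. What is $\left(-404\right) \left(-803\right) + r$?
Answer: $324636$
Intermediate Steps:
$r = 224$ ($r = 208 + 16 = 224$)
$\left(-404\right) \left(-803\right) + r = \left(-404\right) \left(-803\right) + 224 = 324412 + 224 = 324636$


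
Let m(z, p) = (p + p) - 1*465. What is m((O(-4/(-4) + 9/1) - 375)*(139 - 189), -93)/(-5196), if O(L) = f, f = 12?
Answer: 217/1732 ≈ 0.12529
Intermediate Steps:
O(L) = 12
m(z, p) = -465 + 2*p (m(z, p) = 2*p - 465 = -465 + 2*p)
m((O(-4/(-4) + 9/1) - 375)*(139 - 189), -93)/(-5196) = (-465 + 2*(-93))/(-5196) = (-465 - 186)*(-1/5196) = -651*(-1/5196) = 217/1732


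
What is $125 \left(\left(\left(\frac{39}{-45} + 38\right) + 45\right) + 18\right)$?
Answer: $\frac{37550}{3} \approx 12517.0$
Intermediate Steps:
$125 \left(\left(\left(\frac{39}{-45} + 38\right) + 45\right) + 18\right) = 125 \left(\left(\left(39 \left(- \frac{1}{45}\right) + 38\right) + 45\right) + 18\right) = 125 \left(\left(\left(- \frac{13}{15} + 38\right) + 45\right) + 18\right) = 125 \left(\left(\frac{557}{15} + 45\right) + 18\right) = 125 \left(\frac{1232}{15} + 18\right) = 125 \cdot \frac{1502}{15} = \frac{37550}{3}$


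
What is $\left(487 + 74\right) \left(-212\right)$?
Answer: $-118932$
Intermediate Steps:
$\left(487 + 74\right) \left(-212\right) = 561 \left(-212\right) = -118932$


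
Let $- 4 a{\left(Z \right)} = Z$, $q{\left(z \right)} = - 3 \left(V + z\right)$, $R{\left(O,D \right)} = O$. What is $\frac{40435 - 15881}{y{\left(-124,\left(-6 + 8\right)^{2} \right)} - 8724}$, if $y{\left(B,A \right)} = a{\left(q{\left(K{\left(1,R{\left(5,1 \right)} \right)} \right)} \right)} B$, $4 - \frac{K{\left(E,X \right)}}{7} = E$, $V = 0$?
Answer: $- \frac{24554}{10677} \approx -2.2997$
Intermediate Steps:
$K{\left(E,X \right)} = 28 - 7 E$
$q{\left(z \right)} = - 3 z$ ($q{\left(z \right)} = - 3 \left(0 + z\right) = - 3 z$)
$a{\left(Z \right)} = - \frac{Z}{4}$
$y{\left(B,A \right)} = \frac{63 B}{4}$ ($y{\left(B,A \right)} = - \frac{\left(-3\right) \left(28 - 7\right)}{4} B = - \frac{\left(-3\right) 21}{4} B = \left(- \frac{1}{4}\right) \left(-63\right) B = \frac{63 B}{4}$)
$\frac{40435 - 15881}{y{\left(-124,\left(-6 + 8\right)^{2} \right)} - 8724} = \frac{40435 - 15881}{\frac{63}{4} \left(-124\right) - 8724} = \frac{24554}{-1953 - 8724} = \frac{24554}{-10677} = 24554 \left(- \frac{1}{10677}\right) = - \frac{24554}{10677}$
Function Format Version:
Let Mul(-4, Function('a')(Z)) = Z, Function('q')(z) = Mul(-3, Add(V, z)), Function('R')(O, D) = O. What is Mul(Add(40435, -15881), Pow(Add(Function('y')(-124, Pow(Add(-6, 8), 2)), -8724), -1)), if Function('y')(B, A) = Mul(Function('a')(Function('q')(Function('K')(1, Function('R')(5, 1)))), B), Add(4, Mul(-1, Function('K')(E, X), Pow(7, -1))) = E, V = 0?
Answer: Rational(-24554, 10677) ≈ -2.2997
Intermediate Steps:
Function('K')(E, X) = Add(28, Mul(-7, E))
Function('q')(z) = Mul(-3, z) (Function('q')(z) = Mul(-3, Add(0, z)) = Mul(-3, z))
Function('a')(Z) = Mul(Rational(-1, 4), Z)
Function('y')(B, A) = Mul(Rational(63, 4), B) (Function('y')(B, A) = Mul(Mul(Rational(-1, 4), Mul(-3, Add(28, Mul(-7, 1)))), B) = Mul(Mul(Rational(-1, 4), Mul(-3, Add(28, -7))), B) = Mul(Mul(Rational(-1, 4), Mul(-3, 21)), B) = Mul(Mul(Rational(-1, 4), -63), B) = Mul(Rational(63, 4), B))
Mul(Add(40435, -15881), Pow(Add(Function('y')(-124, Pow(Add(-6, 8), 2)), -8724), -1)) = Mul(Add(40435, -15881), Pow(Add(Mul(Rational(63, 4), -124), -8724), -1)) = Mul(24554, Pow(Add(-1953, -8724), -1)) = Mul(24554, Pow(-10677, -1)) = Mul(24554, Rational(-1, 10677)) = Rational(-24554, 10677)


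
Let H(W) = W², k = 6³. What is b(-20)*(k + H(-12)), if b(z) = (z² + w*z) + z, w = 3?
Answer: 115200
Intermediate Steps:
k = 216
b(z) = z² + 4*z (b(z) = (z² + 3*z) + z = z² + 4*z)
b(-20)*(k + H(-12)) = (-20*(4 - 20))*(216 + (-12)²) = (-20*(-16))*(216 + 144) = 320*360 = 115200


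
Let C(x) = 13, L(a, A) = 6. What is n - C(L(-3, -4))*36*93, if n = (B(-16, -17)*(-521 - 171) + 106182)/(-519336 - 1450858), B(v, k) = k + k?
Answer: -42875426683/985097 ≈ -43524.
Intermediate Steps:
B(v, k) = 2*k
n = -64855/985097 (n = ((2*(-17))*(-521 - 171) + 106182)/(-519336 - 1450858) = (-34*(-692) + 106182)/(-1970194) = (23528 + 106182)*(-1/1970194) = 129710*(-1/1970194) = -64855/985097 ≈ -0.065836)
n - C(L(-3, -4))*36*93 = -64855/985097 - 13*36*93 = -64855/985097 - 468*93 = -64855/985097 - 1*43524 = -64855/985097 - 43524 = -42875426683/985097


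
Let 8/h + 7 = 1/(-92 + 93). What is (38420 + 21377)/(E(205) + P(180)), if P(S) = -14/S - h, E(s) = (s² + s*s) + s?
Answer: 5381730/7583063 ≈ 0.70970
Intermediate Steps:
h = -4/3 (h = 8/(-7 + 1/(-92 + 93)) = 8/(-7 + 1/1) = 8/(-7 + 1) = 8/(-6) = 8*(-⅙) = -4/3 ≈ -1.3333)
E(s) = s + 2*s² (E(s) = (s² + s²) + s = 2*s² + s = s + 2*s²)
P(S) = 4/3 - 14/S (P(S) = -14/S - 1*(-4/3) = -14/S + 4/3 = 4/3 - 14/S)
(38420 + 21377)/(E(205) + P(180)) = (38420 + 21377)/(205*(1 + 2*205) + (4/3 - 14/180)) = 59797/(205*(1 + 410) + (4/3 - 14*1/180)) = 59797/(205*411 + (4/3 - 7/90)) = 59797/(84255 + 113/90) = 59797/(7583063/90) = 59797*(90/7583063) = 5381730/7583063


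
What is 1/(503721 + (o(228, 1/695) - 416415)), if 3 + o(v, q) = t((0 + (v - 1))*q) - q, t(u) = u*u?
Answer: 483025/42169582409 ≈ 1.1454e-5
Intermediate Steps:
t(u) = u²
o(v, q) = -3 - q + q²*(-1 + v)² (o(v, q) = -3 + (((0 + (v - 1))*q)² - q) = -3 + (((0 + (-1 + v))*q)² - q) = -3 + (((-1 + v)*q)² - q) = -3 + ((q*(-1 + v))² - q) = -3 + (q²*(-1 + v)² - q) = -3 + (-q + q²*(-1 + v)²) = -3 - q + q²*(-1 + v)²)
1/(503721 + (o(228, 1/695) - 416415)) = 1/(503721 + ((-3 - 1/695 + (1/695)²*(-1 + 228)²) - 416415)) = 1/(503721 + ((-3 - 1*1/695 + (1/695)²*227²) - 416415)) = 1/(503721 + ((-3 - 1/695 + (1/483025)*51529) - 416415)) = 1/(503721 + ((-3 - 1/695 + 51529/483025) - 416415)) = 1/(503721 + (-1398241/483025 - 416415)) = 1/(503721 - 201140253616/483025) = 1/(42169582409/483025) = 483025/42169582409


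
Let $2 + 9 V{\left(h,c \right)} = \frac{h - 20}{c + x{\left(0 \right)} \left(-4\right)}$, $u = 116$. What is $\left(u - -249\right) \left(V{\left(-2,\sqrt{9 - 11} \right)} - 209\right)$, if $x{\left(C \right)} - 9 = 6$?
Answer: $- \frac{1237577395}{16209} + \frac{4015 i \sqrt{2}}{16209} \approx -76351.0 + 0.3503 i$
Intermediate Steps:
$x{\left(C \right)} = 15$ ($x{\left(C \right)} = 9 + 6 = 15$)
$V{\left(h,c \right)} = - \frac{2}{9} + \frac{-20 + h}{9 \left(-60 + c\right)}$ ($V{\left(h,c \right)} = - \frac{2}{9} + \frac{\left(h - 20\right) \frac{1}{c + 15 \left(-4\right)}}{9} = - \frac{2}{9} + \frac{\left(-20 + h\right) \frac{1}{c - 60}}{9} = - \frac{2}{9} + \frac{\left(-20 + h\right) \frac{1}{-60 + c}}{9} = - \frac{2}{9} + \frac{\frac{1}{-60 + c} \left(-20 + h\right)}{9} = - \frac{2}{9} + \frac{-20 + h}{9 \left(-60 + c\right)}$)
$\left(u - -249\right) \left(V{\left(-2,\sqrt{9 - 11} \right)} - 209\right) = \left(116 - -249\right) \left(\frac{100 - 2 - 2 \sqrt{9 - 11}}{9 \left(-60 + \sqrt{9 - 11}\right)} - 209\right) = \left(116 + 249\right) \left(\frac{100 - 2 - 2 \sqrt{-2}}{9 \left(-60 + \sqrt{-2}\right)} - 209\right) = 365 \left(\frac{100 - 2 - 2 i \sqrt{2}}{9 \left(-60 + i \sqrt{2}\right)} - 209\right) = 365 \left(\frac{98 - 2 i \sqrt{2}}{9 \left(-60 + i \sqrt{2}\right)} - 209\right) = 365 \left(-209 + \frac{98 - 2 i \sqrt{2}}{9 \left(-60 + i \sqrt{2}\right)}\right) = -76285 + \frac{365 \left(98 - 2 i \sqrt{2}\right)}{9 \left(-60 + i \sqrt{2}\right)}$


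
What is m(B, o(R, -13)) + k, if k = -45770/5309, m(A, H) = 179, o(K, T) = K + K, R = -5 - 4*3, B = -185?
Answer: 904541/5309 ≈ 170.38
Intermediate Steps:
R = -17 (R = -5 - 12 = -17)
o(K, T) = 2*K
k = -45770/5309 (k = -45770*1/5309 = -45770/5309 ≈ -8.6212)
m(B, o(R, -13)) + k = 179 - 45770/5309 = 904541/5309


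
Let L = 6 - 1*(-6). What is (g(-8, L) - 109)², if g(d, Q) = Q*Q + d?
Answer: 729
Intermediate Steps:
L = 12 (L = 6 + 6 = 12)
g(d, Q) = d + Q² (g(d, Q) = Q² + d = d + Q²)
(g(-8, L) - 109)² = ((-8 + 12²) - 109)² = ((-8 + 144) - 109)² = (136 - 109)² = 27² = 729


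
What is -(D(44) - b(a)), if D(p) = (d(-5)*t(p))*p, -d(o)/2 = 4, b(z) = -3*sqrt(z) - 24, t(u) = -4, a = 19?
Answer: -1432 - 3*sqrt(19) ≈ -1445.1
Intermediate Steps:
b(z) = -24 - 3*sqrt(z)
d(o) = -8 (d(o) = -2*4 = -8)
D(p) = 32*p (D(p) = (-8*(-4))*p = 32*p)
-(D(44) - b(a)) = -(32*44 - (-24 - 3*sqrt(19))) = -(1408 + (24 + 3*sqrt(19))) = -(1432 + 3*sqrt(19)) = -1432 - 3*sqrt(19)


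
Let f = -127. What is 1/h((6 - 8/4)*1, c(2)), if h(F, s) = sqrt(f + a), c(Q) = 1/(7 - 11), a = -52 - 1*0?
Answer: -I*sqrt(179)/179 ≈ -0.074744*I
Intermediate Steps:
a = -52 (a = -52 + 0 = -52)
c(Q) = -1/4 (c(Q) = 1/(-4) = -1/4)
h(F, s) = I*sqrt(179) (h(F, s) = sqrt(-127 - 52) = sqrt(-179) = I*sqrt(179))
1/h((6 - 8/4)*1, c(2)) = 1/(I*sqrt(179)) = -I*sqrt(179)/179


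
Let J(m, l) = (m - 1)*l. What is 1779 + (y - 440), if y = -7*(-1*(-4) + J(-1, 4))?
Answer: 1367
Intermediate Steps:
J(m, l) = l*(-1 + m) (J(m, l) = (-1 + m)*l = l*(-1 + m))
y = 28 (y = -7*(-1*(-4) + 4*(-1 - 1)) = -7*(4 + 4*(-2)) = -7*(4 - 8) = -7*(-4) = 28)
1779 + (y - 440) = 1779 + (28 - 440) = 1779 - 412 = 1367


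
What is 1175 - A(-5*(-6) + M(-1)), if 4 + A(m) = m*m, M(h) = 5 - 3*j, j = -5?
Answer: -1321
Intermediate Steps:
M(h) = 20 (M(h) = 5 - 3*(-5) = 5 + 15 = 20)
A(m) = -4 + m² (A(m) = -4 + m*m = -4 + m²)
1175 - A(-5*(-6) + M(-1)) = 1175 - (-4 + (-5*(-6) + 20)²) = 1175 - (-4 + (30 + 20)²) = 1175 - (-4 + 50²) = 1175 - (-4 + 2500) = 1175 - 1*2496 = 1175 - 2496 = -1321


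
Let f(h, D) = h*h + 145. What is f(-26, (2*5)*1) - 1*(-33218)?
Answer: 34039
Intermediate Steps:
f(h, D) = 145 + h² (f(h, D) = h² + 145 = 145 + h²)
f(-26, (2*5)*1) - 1*(-33218) = (145 + (-26)²) - 1*(-33218) = (145 + 676) + 33218 = 821 + 33218 = 34039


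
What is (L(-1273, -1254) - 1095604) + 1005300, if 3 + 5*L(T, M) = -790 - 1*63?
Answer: -452376/5 ≈ -90475.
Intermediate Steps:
L(T, M) = -856/5 (L(T, M) = -⅗ + (-790 - 1*63)/5 = -⅗ + (-790 - 63)/5 = -⅗ + (⅕)*(-853) = -⅗ - 853/5 = -856/5)
(L(-1273, -1254) - 1095604) + 1005300 = (-856/5 - 1095604) + 1005300 = -5478876/5 + 1005300 = -452376/5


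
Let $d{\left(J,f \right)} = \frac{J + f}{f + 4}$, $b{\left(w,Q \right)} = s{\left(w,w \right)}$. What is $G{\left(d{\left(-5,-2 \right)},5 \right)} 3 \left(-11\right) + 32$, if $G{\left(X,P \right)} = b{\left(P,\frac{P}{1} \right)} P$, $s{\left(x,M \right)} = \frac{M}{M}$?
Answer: $-133$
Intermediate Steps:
$s{\left(x,M \right)} = 1$
$b{\left(w,Q \right)} = 1$
$d{\left(J,f \right)} = \frac{J + f}{4 + f}$
$G{\left(X,P \right)} = P$ ($G{\left(X,P \right)} = 1 P = P$)
$G{\left(d{\left(-5,-2 \right)},5 \right)} 3 \left(-11\right) + 32 = 5 \cdot 3 \left(-11\right) + 32 = 5 \left(-33\right) + 32 = -165 + 32 = -133$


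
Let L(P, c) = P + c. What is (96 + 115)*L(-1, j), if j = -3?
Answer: -844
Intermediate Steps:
(96 + 115)*L(-1, j) = (96 + 115)*(-1 - 3) = 211*(-4) = -844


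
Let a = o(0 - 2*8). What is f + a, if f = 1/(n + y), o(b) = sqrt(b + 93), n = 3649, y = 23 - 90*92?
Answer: -1/4608 + sqrt(77) ≈ 8.7747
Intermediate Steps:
y = -8257 (y = 23 - 8280 = -8257)
o(b) = sqrt(93 + b)
a = sqrt(77) (a = sqrt(93 + (0 - 2*8)) = sqrt(93 + (0 - 16)) = sqrt(93 - 16) = sqrt(77) ≈ 8.7750)
f = -1/4608 (f = 1/(3649 - 8257) = 1/(-4608) = -1/4608 ≈ -0.00021701)
f + a = -1/4608 + sqrt(77)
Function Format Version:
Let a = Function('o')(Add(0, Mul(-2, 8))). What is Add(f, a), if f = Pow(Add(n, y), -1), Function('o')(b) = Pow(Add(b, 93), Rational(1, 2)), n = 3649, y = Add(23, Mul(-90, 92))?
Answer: Add(Rational(-1, 4608), Pow(77, Rational(1, 2))) ≈ 8.7747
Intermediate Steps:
y = -8257 (y = Add(23, -8280) = -8257)
Function('o')(b) = Pow(Add(93, b), Rational(1, 2))
a = Pow(77, Rational(1, 2)) (a = Pow(Add(93, Add(0, Mul(-2, 8))), Rational(1, 2)) = Pow(Add(93, Add(0, -16)), Rational(1, 2)) = Pow(Add(93, -16), Rational(1, 2)) = Pow(77, Rational(1, 2)) ≈ 8.7750)
f = Rational(-1, 4608) (f = Pow(Add(3649, -8257), -1) = Pow(-4608, -1) = Rational(-1, 4608) ≈ -0.00021701)
Add(f, a) = Add(Rational(-1, 4608), Pow(77, Rational(1, 2)))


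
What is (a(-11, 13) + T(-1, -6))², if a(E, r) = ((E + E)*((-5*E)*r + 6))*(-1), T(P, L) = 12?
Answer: 251983876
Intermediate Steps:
a(E, r) = -2*E*(6 - 5*E*r) (a(E, r) = ((2*E)*(-5*E*r + 6))*(-1) = ((2*E)*(6 - 5*E*r))*(-1) = (2*E*(6 - 5*E*r))*(-1) = -2*E*(6 - 5*E*r))
(a(-11, 13) + T(-1, -6))² = (2*(-11)*(-6 + 5*(-11)*13) + 12)² = (2*(-11)*(-6 - 715) + 12)² = (2*(-11)*(-721) + 12)² = (15862 + 12)² = 15874² = 251983876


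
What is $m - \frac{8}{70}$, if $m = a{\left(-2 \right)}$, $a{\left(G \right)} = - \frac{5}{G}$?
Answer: $\frac{167}{70} \approx 2.3857$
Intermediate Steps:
$m = \frac{5}{2}$ ($m = - \frac{5}{-2} = \left(-5\right) \left(- \frac{1}{2}\right) = \frac{5}{2} \approx 2.5$)
$m - \frac{8}{70} = \frac{5}{2} - \frac{8}{70} = \frac{5}{2} - \frac{4}{35} = \frac{167}{70}$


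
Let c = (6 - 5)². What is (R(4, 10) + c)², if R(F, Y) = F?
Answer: 25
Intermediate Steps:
c = 1 (c = 1² = 1)
(R(4, 10) + c)² = (4 + 1)² = 5² = 25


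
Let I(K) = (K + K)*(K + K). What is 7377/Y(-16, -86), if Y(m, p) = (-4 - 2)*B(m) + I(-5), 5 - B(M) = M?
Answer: -7377/26 ≈ -283.73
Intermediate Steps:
I(K) = 4*K**2 (I(K) = (2*K)*(2*K) = 4*K**2)
B(M) = 5 - M
Y(m, p) = 70 + 6*m (Y(m, p) = (-4 - 2)*(5 - m) + 4*(-5)**2 = -6*(5 - m) + 4*25 = (-30 + 6*m) + 100 = 70 + 6*m)
7377/Y(-16, -86) = 7377/(70 + 6*(-16)) = 7377/(70 - 96) = 7377/(-26) = 7377*(-1/26) = -7377/26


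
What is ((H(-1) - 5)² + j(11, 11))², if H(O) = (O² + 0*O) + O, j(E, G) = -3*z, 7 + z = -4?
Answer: 3364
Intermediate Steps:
z = -11 (z = -7 - 4 = -11)
j(E, G) = 33 (j(E, G) = -3*(-11) = 33)
H(O) = O + O² (H(O) = (O² + 0) + O = O² + O = O + O²)
((H(-1) - 5)² + j(11, 11))² = ((-(1 - 1) - 5)² + 33)² = ((-1*0 - 5)² + 33)² = ((0 - 5)² + 33)² = ((-5)² + 33)² = (25 + 33)² = 58² = 3364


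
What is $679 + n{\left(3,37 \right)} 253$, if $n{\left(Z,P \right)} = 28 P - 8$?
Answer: $260763$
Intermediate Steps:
$n{\left(Z,P \right)} = -8 + 28 P$ ($n{\left(Z,P \right)} = 28 P - 8 = -8 + 28 P$)
$679 + n{\left(3,37 \right)} 253 = 679 + \left(-8 + 28 \cdot 37\right) 253 = 679 + \left(-8 + 1036\right) 253 = 679 + 1028 \cdot 253 = 679 + 260084 = 260763$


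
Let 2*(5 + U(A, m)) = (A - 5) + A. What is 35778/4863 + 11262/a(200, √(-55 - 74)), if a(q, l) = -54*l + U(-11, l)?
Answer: 16609932202/2441266525 + 2432592*I*√129/1506025 ≈ 6.8038 + 18.346*I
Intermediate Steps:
U(A, m) = -15/2 + A (U(A, m) = -5 + ((A - 5) + A)/2 = -5 + ((-5 + A) + A)/2 = -5 + (-5 + 2*A)/2 = -5 + (-5/2 + A) = -15/2 + A)
a(q, l) = -37/2 - 54*l (a(q, l) = -54*l + (-15/2 - 11) = -54*l - 37/2 = -37/2 - 54*l)
35778/4863 + 11262/a(200, √(-55 - 74)) = 35778/4863 + 11262/(-37/2 - 54*√(-55 - 74)) = 35778*(1/4863) + 11262/(-37/2 - 54*I*√129) = 11926/1621 + 11262/(-37/2 - 54*I*√129)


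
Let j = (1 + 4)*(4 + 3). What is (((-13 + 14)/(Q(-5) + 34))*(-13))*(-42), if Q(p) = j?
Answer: 182/23 ≈ 7.9130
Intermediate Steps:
j = 35 (j = 5*7 = 35)
Q(p) = 35
(((-13 + 14)/(Q(-5) + 34))*(-13))*(-42) = (((-13 + 14)/(35 + 34))*(-13))*(-42) = ((1/69)*(-13))*(-42) = -13/69*(-42) = 182/23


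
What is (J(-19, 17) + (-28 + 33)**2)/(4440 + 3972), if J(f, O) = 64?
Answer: 89/8412 ≈ 0.010580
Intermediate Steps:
(J(-19, 17) + (-28 + 33)**2)/(4440 + 3972) = (64 + (-28 + 33)**2)/(4440 + 3972) = (64 + 5**2)/8412 = (64 + 25)*(1/8412) = 89*(1/8412) = 89/8412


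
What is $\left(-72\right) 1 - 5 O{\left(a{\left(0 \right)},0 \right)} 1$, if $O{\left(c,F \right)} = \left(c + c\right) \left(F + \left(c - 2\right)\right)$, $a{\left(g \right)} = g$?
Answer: $0$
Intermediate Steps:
$O{\left(c,F \right)} = 2 c \left(-2 + F + c\right)$ ($O{\left(c,F \right)} = 2 c \left(F + \left(c - 2\right)\right) = 2 c \left(F + \left(-2 + c\right)\right) = 2 c \left(-2 + F + c\right)$)
$\left(-72\right) 1 - 5 O{\left(a{\left(0 \right)},0 \right)} 1 = \left(-72\right) 1 - 5 \cdot 2 \cdot 0 \left(-2 + 0 + 0\right) 1 = - 72 - 5 \cdot 2 \cdot 0 \left(-2\right) 1 = - 72 \left(-5\right) 0 \cdot 1 = - 72 \cdot 0 \cdot 1 = \left(-72\right) 0 = 0$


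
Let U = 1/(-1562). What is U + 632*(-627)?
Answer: -618964369/1562 ≈ -3.9626e+5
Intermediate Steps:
U = -1/1562 ≈ -0.00064021
U + 632*(-627) = -1/1562 + 632*(-627) = -1/1562 - 396264 = -618964369/1562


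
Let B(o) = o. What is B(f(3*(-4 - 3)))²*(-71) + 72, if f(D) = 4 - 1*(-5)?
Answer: -5679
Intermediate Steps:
f(D) = 9 (f(D) = 4 + 5 = 9)
B(f(3*(-4 - 3)))²*(-71) + 72 = 9²*(-71) + 72 = 81*(-71) + 72 = -5751 + 72 = -5679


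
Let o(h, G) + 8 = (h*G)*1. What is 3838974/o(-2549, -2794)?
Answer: 639829/1186983 ≈ 0.53904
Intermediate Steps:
o(h, G) = -8 + G*h (o(h, G) = -8 + (h*G)*1 = -8 + (G*h)*1 = -8 + G*h)
3838974/o(-2549, -2794) = 3838974/(-8 - 2794*(-2549)) = 3838974/(-8 + 7121906) = 3838974/7121898 = 3838974*(1/7121898) = 639829/1186983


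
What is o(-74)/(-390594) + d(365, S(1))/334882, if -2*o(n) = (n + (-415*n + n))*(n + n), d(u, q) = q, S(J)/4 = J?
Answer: -189340887560/32700724977 ≈ -5.7901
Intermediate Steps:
S(J) = 4*J
o(n) = 413*n**2 (o(n) = -(n + (-415*n + n))*(n + n)/2 = -(n - 414*n)*2*n/2 = -(-413*n)*2*n/2 = -(-413)*n**2 = 413*n**2)
o(-74)/(-390594) + d(365, S(1))/334882 = (413*(-74)**2)/(-390594) + (4*1)/334882 = (413*5476)*(-1/390594) + 4*(1/334882) = 2261588*(-1/390594) + 2/167441 = -1130794/195297 + 2/167441 = -189340887560/32700724977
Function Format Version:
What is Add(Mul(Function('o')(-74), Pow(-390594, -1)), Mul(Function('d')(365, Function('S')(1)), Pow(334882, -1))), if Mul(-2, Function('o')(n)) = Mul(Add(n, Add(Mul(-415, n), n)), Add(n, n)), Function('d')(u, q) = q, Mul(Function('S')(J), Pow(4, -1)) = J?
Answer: Rational(-189340887560, 32700724977) ≈ -5.7901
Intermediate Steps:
Function('S')(J) = Mul(4, J)
Function('o')(n) = Mul(413, Pow(n, 2)) (Function('o')(n) = Mul(Rational(-1, 2), Mul(Add(n, Add(Mul(-415, n), n)), Add(n, n))) = Mul(Rational(-1, 2), Mul(Add(n, Mul(-414, n)), Mul(2, n))) = Mul(Rational(-1, 2), Mul(Mul(-413, n), Mul(2, n))) = Mul(Rational(-1, 2), Mul(-826, Pow(n, 2))) = Mul(413, Pow(n, 2)))
Add(Mul(Function('o')(-74), Pow(-390594, -1)), Mul(Function('d')(365, Function('S')(1)), Pow(334882, -1))) = Add(Mul(Mul(413, Pow(-74, 2)), Pow(-390594, -1)), Mul(Mul(4, 1), Pow(334882, -1))) = Add(Mul(Mul(413, 5476), Rational(-1, 390594)), Mul(4, Rational(1, 334882))) = Add(Mul(2261588, Rational(-1, 390594)), Rational(2, 167441)) = Add(Rational(-1130794, 195297), Rational(2, 167441)) = Rational(-189340887560, 32700724977)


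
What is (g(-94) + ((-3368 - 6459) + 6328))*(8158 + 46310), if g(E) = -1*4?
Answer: -190801404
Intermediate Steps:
g(E) = -4
(g(-94) + ((-3368 - 6459) + 6328))*(8158 + 46310) = (-4 + ((-3368 - 6459) + 6328))*(8158 + 46310) = (-4 + (-9827 + 6328))*54468 = (-4 - 3499)*54468 = -3503*54468 = -190801404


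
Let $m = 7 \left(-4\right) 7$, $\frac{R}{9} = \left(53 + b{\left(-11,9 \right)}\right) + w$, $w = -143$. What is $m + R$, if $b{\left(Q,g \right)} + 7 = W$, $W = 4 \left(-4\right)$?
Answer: $-1213$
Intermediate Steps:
$W = -16$
$b{\left(Q,g \right)} = -23$ ($b{\left(Q,g \right)} = -7 - 16 = -23$)
$R = -1017$ ($R = 9 \left(\left(53 - 23\right) - 143\right) = 9 \left(30 - 143\right) = 9 \left(-113\right) = -1017$)
$m = -196$ ($m = \left(-28\right) 7 = -196$)
$m + R = -196 - 1017 = -1213$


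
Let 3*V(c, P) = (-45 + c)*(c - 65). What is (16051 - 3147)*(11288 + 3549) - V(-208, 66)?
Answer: 191433625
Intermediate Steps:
V(c, P) = (-65 + c)*(-45 + c)/3 (V(c, P) = ((-45 + c)*(c - 65))/3 = ((-45 + c)*(-65 + c))/3 = ((-65 + c)*(-45 + c))/3 = (-65 + c)*(-45 + c)/3)
(16051 - 3147)*(11288 + 3549) - V(-208, 66) = (16051 - 3147)*(11288 + 3549) - (975 - 110/3*(-208) + (1/3)*(-208)**2) = 12904*14837 - (975 + 22880/3 + (1/3)*43264) = 191456648 - (975 + 22880/3 + 43264/3) = 191456648 - 1*23023 = 191456648 - 23023 = 191433625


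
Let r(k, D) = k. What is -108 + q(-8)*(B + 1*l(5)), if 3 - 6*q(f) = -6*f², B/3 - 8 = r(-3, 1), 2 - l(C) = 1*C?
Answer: 666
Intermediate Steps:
l(C) = 2 - C
B = 15 (B = 24 + 3*(-3) = 24 - 9 = 15)
q(f) = ½ + f² (q(f) = ½ - (-1)*f² = ½ + f²)
-108 + q(-8)*(B + 1*l(5)) = -108 + (½ + (-8)²)*(15 + 1*(2 - 1*5)) = -108 + (½ + 64)*(15 + 1*(2 - 5)) = -108 + 129*(15 + 1*(-3))/2 = -108 + 129*(15 - 3)/2 = -108 + (129/2)*12 = -108 + 774 = 666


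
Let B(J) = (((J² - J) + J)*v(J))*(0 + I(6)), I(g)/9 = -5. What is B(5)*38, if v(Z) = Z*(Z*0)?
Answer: 0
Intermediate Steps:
I(g) = -45 (I(g) = 9*(-5) = -45)
v(Z) = 0 (v(Z) = Z*0 = 0)
B(J) = 0 (B(J) = (((J² - J) + J)*0)*(0 - 45) = (J²*0)*(-45) = 0*(-45) = 0)
B(5)*38 = 0*38 = 0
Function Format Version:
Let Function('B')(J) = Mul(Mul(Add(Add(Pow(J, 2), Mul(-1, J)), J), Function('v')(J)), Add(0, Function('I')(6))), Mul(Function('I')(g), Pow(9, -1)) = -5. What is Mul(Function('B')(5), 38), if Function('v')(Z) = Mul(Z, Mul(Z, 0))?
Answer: 0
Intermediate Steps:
Function('I')(g) = -45 (Function('I')(g) = Mul(9, -5) = -45)
Function('v')(Z) = 0 (Function('v')(Z) = Mul(Z, 0) = 0)
Function('B')(J) = 0 (Function('B')(J) = Mul(Mul(Add(Add(Pow(J, 2), Mul(-1, J)), J), 0), Add(0, -45)) = Mul(Mul(Pow(J, 2), 0), -45) = Mul(0, -45) = 0)
Mul(Function('B')(5), 38) = Mul(0, 38) = 0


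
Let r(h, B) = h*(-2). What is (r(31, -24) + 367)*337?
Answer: 102785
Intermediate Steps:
r(h, B) = -2*h
(r(31, -24) + 367)*337 = (-2*31 + 367)*337 = (-62 + 367)*337 = 305*337 = 102785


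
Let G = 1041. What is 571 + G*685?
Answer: 713656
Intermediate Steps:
571 + G*685 = 571 + 1041*685 = 571 + 713085 = 713656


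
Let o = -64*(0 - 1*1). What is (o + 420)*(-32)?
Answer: -15488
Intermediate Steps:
o = 64 (o = -64*(0 - 1) = -64*(-1) = 64)
(o + 420)*(-32) = (64 + 420)*(-32) = 484*(-32) = -15488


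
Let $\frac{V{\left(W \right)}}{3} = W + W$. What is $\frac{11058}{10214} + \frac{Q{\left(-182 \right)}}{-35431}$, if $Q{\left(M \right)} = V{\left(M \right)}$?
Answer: $\frac{201474843}{180946117} \approx 1.1135$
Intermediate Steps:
$V{\left(W \right)} = 6 W$ ($V{\left(W \right)} = 3 \left(W + W\right) = 3 \cdot 2 W = 6 W$)
$Q{\left(M \right)} = 6 M$
$\frac{11058}{10214} + \frac{Q{\left(-182 \right)}}{-35431} = \frac{11058}{10214} + \frac{6 \left(-182\right)}{-35431} = 11058 \cdot \frac{1}{10214} - - \frac{1092}{35431} = \frac{5529}{5107} + \frac{1092}{35431} = \frac{201474843}{180946117}$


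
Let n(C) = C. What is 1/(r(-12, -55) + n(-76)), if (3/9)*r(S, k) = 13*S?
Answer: -1/544 ≈ -0.0018382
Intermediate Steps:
r(S, k) = 39*S (r(S, k) = 3*(13*S) = 39*S)
1/(r(-12, -55) + n(-76)) = 1/(39*(-12) - 76) = 1/(-468 - 76) = 1/(-544) = -1/544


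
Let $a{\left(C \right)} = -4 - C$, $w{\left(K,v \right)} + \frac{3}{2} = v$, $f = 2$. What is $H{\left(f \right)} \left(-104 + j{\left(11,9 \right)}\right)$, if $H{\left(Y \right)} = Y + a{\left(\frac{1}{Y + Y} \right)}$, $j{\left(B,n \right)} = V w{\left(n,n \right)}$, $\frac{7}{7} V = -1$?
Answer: $\frac{2007}{8} \approx 250.88$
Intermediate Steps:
$V = -1$
$w{\left(K,v \right)} = - \frac{3}{2} + v$
$j{\left(B,n \right)} = \frac{3}{2} - n$ ($j{\left(B,n \right)} = - (- \frac{3}{2} + n) = \frac{3}{2} - n$)
$H{\left(Y \right)} = -4 + Y - \frac{1}{2 Y}$ ($H{\left(Y \right)} = Y - \left(4 + \frac{1}{Y + Y}\right) = Y - \left(4 + \frac{1}{2 Y}\right) = -4 + Y - \frac{1}{2 Y}$)
$H{\left(f \right)} \left(-104 + j{\left(11,9 \right)}\right) = \left(-4 + 2 - \frac{1}{2 \cdot 2}\right) \left(-104 + \left(\frac{3}{2} - 9\right)\right) = \left(-4 + 2 - \frac{1}{4}\right) \left(-104 + \left(\frac{3}{2} - 9\right)\right) = \left(-4 + 2 - \frac{1}{4}\right) \left(-104 - \frac{15}{2}\right) = \left(- \frac{9}{4}\right) \left(- \frac{223}{2}\right) = \frac{2007}{8}$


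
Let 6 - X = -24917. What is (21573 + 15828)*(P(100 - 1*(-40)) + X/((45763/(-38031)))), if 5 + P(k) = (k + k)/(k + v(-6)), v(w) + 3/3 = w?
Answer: -673651949291412/869497 ≈ -7.7476e+8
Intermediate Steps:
v(w) = -1 + w
X = 24923 (X = 6 - 1*(-24917) = 6 + 24917 = 24923)
P(k) = -5 + 2*k/(-7 + k) (P(k) = -5 + (k + k)/(k + (-1 - 6)) = -5 + (2*k)/(k - 7) = -5 + (2*k)/(-7 + k) = -5 + 2*k/(-7 + k))
(21573 + 15828)*(P(100 - 1*(-40)) + X/((45763/(-38031)))) = (21573 + 15828)*((35 - 3*(100 - 1*(-40)))/(-7 + (100 - 1*(-40))) + 24923/((45763/(-38031)))) = 37401*((35 - 3*(100 + 40))/(-7 + (100 + 40)) + 24923/((45763*(-1/38031)))) = 37401*((35 - 3*140)/(-7 + 140) + 24923/(-45763/38031)) = 37401*((35 - 420)/133 + 24923*(-38031/45763)) = 37401*((1/133)*(-385) - 947846613/45763) = 37401*(-55/19 - 947846613/45763) = 37401*(-18011602612/869497) = -673651949291412/869497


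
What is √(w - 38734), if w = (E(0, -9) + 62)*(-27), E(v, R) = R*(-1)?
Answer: I*√40651 ≈ 201.62*I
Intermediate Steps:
E(v, R) = -R
w = -1917 (w = (-1*(-9) + 62)*(-27) = (9 + 62)*(-27) = 71*(-27) = -1917)
√(w - 38734) = √(-1917 - 38734) = √(-40651) = I*√40651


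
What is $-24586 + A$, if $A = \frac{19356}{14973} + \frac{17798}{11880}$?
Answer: $- \frac{66255190241}{2695140} \approx -24583.0$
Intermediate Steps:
$A = \frac{7521799}{2695140}$ ($A = 19356 \cdot \frac{1}{14973} + 17798 \cdot \frac{1}{11880} = \frac{6452}{4991} + \frac{809}{540} = \frac{7521799}{2695140} \approx 2.7909$)
$-24586 + A = -24586 + \frac{7521799}{2695140} = - \frac{66255190241}{2695140}$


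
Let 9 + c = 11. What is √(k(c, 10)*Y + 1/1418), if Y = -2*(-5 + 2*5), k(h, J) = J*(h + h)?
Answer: I*√804288182/1418 ≈ 20.0*I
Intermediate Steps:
c = 2 (c = -9 + 11 = 2)
k(h, J) = 2*J*h (k(h, J) = J*(2*h) = 2*J*h)
Y = -10 (Y = -2*(-5 + 10) = -2*5 = -10)
√(k(c, 10)*Y + 1/1418) = √((2*10*2)*(-10) + 1/1418) = √(40*(-10) + 1/1418) = √(-400 + 1/1418) = √(-567199/1418) = I*√804288182/1418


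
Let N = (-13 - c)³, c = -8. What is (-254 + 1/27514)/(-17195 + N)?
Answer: 1397711/95308496 ≈ 0.014665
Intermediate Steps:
N = -125 (N = (-13 - 1*(-8))³ = (-13 + 8)³ = (-5)³ = -125)
(-254 + 1/27514)/(-17195 + N) = (-254 + 1/27514)/(-17195 - 125) = (-254 + 1/27514)/(-17320) = -6988555/27514*(-1/17320) = 1397711/95308496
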